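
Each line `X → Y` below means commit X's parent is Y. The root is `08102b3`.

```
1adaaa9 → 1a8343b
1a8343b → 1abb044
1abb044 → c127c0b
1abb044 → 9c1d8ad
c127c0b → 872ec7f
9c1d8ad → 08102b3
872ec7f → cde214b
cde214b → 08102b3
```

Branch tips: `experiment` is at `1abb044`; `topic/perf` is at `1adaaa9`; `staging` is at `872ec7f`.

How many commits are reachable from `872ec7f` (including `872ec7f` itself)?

Walking parent pointers from 872ec7f: reachable set = {08102b3, 872ec7f, cde214b}.
That is 3 commits.

3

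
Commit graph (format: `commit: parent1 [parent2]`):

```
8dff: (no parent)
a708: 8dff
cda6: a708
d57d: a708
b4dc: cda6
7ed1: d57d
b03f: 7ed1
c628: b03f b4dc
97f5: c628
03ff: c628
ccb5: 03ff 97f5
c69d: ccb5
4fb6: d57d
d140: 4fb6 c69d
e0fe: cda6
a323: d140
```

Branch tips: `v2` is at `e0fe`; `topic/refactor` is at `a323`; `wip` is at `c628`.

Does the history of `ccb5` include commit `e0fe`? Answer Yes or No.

Ancestors of ccb5: {03ff, 7ed1, 8dff, 97f5, a708, b03f, b4dc, c628, ccb5, cda6, d57d}.
e0fe is not in that set, so it is not an ancestor of ccb5.

No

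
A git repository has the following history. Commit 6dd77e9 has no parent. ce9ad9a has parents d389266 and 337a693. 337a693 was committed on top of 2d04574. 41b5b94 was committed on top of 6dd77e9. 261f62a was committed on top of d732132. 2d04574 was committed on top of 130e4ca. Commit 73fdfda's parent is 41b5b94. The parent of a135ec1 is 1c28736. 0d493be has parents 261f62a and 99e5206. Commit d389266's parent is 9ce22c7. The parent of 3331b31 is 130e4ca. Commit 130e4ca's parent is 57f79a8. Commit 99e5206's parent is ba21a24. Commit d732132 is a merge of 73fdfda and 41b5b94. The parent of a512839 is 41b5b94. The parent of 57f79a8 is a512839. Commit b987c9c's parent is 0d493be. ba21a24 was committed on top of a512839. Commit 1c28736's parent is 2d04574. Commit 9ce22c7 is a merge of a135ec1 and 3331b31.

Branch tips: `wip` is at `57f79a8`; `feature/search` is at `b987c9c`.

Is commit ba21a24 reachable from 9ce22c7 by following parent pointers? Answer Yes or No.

Ancestors of 9ce22c7: {130e4ca, 1c28736, 2d04574, 3331b31, 41b5b94, 57f79a8, 6dd77e9, 9ce22c7, a135ec1, a512839}.
ba21a24 is not in that set, so it is not an ancestor of 9ce22c7.

No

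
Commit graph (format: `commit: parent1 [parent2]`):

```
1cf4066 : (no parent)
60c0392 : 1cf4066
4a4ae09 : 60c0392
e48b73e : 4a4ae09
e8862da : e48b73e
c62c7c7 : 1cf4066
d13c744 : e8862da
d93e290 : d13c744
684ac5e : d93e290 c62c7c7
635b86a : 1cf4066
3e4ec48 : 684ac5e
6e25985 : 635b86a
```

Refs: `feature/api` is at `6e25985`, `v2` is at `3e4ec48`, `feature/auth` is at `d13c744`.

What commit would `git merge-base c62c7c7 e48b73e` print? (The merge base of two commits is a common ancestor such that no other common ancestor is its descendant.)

Ancestors of c62c7c7: {1cf4066, c62c7c7}.
Ancestors of e48b73e: {1cf4066, 4a4ae09, 60c0392, e48b73e}.
Common ancestors: {1cf4066}.
The only common ancestor is 1cf4066, so it is the merge base.

1cf4066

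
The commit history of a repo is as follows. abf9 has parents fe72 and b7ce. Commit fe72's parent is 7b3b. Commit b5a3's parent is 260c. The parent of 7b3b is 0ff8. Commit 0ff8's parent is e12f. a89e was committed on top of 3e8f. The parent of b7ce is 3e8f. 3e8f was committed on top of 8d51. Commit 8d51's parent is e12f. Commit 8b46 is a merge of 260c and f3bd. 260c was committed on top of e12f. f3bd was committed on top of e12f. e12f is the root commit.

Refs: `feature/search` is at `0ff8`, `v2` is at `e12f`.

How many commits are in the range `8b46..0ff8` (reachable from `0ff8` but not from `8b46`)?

Reachable from 0ff8: {0ff8, e12f}.
Reachable from 8b46: {260c, 8b46, e12f, f3bd}.
In 0ff8's history but not 8b46's: {0ff8} — 1 commit.

1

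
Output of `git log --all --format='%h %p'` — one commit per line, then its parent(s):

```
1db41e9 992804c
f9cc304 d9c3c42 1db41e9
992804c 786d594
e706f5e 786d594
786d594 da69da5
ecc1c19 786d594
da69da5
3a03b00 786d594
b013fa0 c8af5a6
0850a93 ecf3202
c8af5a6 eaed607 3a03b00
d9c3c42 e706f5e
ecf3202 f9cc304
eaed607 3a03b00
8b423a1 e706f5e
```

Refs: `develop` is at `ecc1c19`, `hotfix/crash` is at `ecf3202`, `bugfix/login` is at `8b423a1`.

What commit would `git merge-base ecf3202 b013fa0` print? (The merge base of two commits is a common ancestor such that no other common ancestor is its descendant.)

Ancestors of ecf3202: {1db41e9, 786d594, 992804c, d9c3c42, da69da5, e706f5e, ecf3202, f9cc304}.
Ancestors of b013fa0: {3a03b00, 786d594, b013fa0, c8af5a6, da69da5, eaed607}.
Common ancestors: {786d594, da69da5}.
Among these, 786d594 is not an ancestor of any other common ancestor — it is the merge base.

786d594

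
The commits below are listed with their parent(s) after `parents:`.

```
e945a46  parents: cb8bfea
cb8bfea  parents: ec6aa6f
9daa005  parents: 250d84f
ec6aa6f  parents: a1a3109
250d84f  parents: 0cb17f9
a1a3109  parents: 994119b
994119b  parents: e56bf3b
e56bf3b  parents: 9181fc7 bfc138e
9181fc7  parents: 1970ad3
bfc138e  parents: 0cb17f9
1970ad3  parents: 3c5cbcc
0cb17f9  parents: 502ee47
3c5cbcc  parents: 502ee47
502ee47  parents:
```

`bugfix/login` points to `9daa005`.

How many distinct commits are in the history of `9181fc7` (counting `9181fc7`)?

4

Walking parent pointers from 9181fc7: reachable set = {1970ad3, 3c5cbcc, 502ee47, 9181fc7}.
That is 4 commits.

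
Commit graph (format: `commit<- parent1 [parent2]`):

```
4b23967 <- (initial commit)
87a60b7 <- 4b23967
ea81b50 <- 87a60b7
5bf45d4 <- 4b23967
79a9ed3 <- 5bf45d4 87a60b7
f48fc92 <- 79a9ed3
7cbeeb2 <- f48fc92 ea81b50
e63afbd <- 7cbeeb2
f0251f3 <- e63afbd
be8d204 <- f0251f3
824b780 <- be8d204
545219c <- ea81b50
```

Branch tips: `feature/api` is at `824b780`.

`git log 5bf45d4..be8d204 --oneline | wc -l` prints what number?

8

Reachable from be8d204: {4b23967, 5bf45d4, 79a9ed3, 7cbeeb2, 87a60b7, be8d204, e63afbd, ea81b50, f0251f3, f48fc92}.
Reachable from 5bf45d4: {4b23967, 5bf45d4}.
In be8d204's history but not 5bf45d4's: {79a9ed3, 7cbeeb2, 87a60b7, be8d204, e63afbd, ea81b50, f0251f3, f48fc92} — 8 commits.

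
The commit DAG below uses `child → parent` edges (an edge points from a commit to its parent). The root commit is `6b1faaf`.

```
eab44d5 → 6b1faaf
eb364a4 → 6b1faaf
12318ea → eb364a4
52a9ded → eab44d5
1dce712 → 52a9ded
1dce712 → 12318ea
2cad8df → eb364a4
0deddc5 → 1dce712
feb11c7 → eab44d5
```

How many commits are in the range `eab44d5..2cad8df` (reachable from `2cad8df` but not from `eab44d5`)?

Reachable from 2cad8df: {2cad8df, 6b1faaf, eb364a4}.
Reachable from eab44d5: {6b1faaf, eab44d5}.
In 2cad8df's history but not eab44d5's: {2cad8df, eb364a4} — 2 commits.

2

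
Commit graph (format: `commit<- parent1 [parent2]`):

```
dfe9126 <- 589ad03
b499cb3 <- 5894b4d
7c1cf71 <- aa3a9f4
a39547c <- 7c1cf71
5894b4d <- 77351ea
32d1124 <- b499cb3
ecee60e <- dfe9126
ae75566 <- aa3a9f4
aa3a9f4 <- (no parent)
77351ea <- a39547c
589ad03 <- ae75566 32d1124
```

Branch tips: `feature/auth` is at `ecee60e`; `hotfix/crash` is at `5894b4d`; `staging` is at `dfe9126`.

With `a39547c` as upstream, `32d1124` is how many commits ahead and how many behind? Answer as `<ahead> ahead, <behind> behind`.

4 ahead, 0 behind

Reachable from 32d1124: {32d1124, 5894b4d, 77351ea, 7c1cf71, a39547c, aa3a9f4, b499cb3}.
Reachable from a39547c: {7c1cf71, a39547c, aa3a9f4}.
Only in 32d1124's history (ahead): {32d1124, 5894b4d, 77351ea, b499cb3} — 4.
Only in a39547c's history (behind): {} — 0.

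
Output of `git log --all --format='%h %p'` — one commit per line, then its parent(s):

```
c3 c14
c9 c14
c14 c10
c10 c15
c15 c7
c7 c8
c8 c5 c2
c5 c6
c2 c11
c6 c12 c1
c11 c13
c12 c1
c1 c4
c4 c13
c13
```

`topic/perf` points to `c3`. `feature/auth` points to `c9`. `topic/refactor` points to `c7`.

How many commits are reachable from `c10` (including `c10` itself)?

Walking parent pointers from c10: reachable set = {c1, c10, c11, c12, c13, c15, c2, c4, c5, c6, c7, c8}.
That is 12 commits.

12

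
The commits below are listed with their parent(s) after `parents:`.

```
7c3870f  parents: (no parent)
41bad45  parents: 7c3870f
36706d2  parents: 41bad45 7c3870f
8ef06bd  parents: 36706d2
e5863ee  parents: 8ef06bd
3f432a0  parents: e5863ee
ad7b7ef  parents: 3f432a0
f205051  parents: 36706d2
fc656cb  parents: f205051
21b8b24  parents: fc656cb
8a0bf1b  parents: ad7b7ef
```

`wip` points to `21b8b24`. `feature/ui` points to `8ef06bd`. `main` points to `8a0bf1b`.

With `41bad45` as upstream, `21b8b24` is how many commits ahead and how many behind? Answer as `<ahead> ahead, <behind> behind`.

4 ahead, 0 behind

Reachable from 21b8b24: {21b8b24, 36706d2, 41bad45, 7c3870f, f205051, fc656cb}.
Reachable from 41bad45: {41bad45, 7c3870f}.
Only in 21b8b24's history (ahead): {21b8b24, 36706d2, f205051, fc656cb} — 4.
Only in 41bad45's history (behind): {} — 0.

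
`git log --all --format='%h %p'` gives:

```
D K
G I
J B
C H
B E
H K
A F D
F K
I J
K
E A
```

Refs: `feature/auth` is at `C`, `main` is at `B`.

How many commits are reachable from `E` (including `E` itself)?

5

Walking parent pointers from E: reachable set = {A, D, E, F, K}.
That is 5 commits.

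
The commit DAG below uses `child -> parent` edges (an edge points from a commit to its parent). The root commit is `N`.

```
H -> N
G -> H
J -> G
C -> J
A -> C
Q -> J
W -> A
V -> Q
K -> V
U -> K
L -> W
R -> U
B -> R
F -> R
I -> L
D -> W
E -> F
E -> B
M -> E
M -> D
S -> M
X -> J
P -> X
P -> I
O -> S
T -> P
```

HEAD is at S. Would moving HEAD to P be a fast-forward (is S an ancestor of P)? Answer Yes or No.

No

A fast-forward from S to P is possible iff S is an ancestor of P.
Ancestors of P: {A, C, G, H, I, J, L, N, P, W, X}.
S is not among them, so fast-forward is not possible.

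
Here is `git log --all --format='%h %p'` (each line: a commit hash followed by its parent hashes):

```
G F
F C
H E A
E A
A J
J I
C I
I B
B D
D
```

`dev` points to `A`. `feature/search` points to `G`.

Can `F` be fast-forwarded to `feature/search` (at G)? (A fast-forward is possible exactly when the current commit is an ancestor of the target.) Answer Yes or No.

Yes

A fast-forward from F to G is possible iff F is an ancestor of G.
Ancestors of G: {B, C, D, F, G, I}.
F is among them, so fast-forward is possible.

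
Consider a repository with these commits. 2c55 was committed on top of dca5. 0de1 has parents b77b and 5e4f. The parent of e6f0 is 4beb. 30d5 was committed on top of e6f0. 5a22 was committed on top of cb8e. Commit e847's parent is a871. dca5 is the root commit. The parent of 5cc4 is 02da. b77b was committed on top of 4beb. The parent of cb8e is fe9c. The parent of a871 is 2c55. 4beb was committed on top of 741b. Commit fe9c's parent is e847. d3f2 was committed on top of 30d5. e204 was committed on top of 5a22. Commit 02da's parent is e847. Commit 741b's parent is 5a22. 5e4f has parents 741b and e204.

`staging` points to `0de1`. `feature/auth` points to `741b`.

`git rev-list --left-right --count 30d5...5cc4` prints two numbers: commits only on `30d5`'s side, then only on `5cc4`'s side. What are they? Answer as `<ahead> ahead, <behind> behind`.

7 ahead, 2 behind

Reachable from 30d5: {2c55, 30d5, 4beb, 5a22, 741b, a871, cb8e, dca5, e6f0, e847, fe9c}.
Reachable from 5cc4: {02da, 2c55, 5cc4, a871, dca5, e847}.
Only in 30d5's history (ahead): {30d5, 4beb, 5a22, 741b, cb8e, e6f0, fe9c} — 7.
Only in 5cc4's history (behind): {02da, 5cc4} — 2.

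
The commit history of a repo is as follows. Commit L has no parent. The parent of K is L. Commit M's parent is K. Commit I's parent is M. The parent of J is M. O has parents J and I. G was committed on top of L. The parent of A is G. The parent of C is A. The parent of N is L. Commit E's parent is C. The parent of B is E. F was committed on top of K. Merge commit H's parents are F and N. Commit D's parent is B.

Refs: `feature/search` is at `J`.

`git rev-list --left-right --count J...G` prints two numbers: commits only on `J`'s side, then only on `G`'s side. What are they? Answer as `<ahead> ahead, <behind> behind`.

Reachable from J: {J, K, L, M}.
Reachable from G: {G, L}.
Only in J's history (ahead): {J, K, M} — 3.
Only in G's history (behind): {G} — 1.

3 ahead, 1 behind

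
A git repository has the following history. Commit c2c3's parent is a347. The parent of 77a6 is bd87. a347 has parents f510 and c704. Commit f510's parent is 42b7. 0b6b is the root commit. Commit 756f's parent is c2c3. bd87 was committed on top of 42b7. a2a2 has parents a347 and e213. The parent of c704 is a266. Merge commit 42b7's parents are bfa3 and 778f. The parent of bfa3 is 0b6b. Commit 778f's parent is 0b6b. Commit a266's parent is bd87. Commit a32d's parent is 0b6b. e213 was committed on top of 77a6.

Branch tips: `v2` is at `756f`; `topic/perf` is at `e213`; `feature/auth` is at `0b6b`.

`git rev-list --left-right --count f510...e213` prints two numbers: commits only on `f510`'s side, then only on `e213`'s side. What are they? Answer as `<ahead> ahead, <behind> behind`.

1 ahead, 3 behind

Reachable from f510: {0b6b, 42b7, 778f, bfa3, f510}.
Reachable from e213: {0b6b, 42b7, 778f, 77a6, bd87, bfa3, e213}.
Only in f510's history (ahead): {f510} — 1.
Only in e213's history (behind): {77a6, bd87, e213} — 3.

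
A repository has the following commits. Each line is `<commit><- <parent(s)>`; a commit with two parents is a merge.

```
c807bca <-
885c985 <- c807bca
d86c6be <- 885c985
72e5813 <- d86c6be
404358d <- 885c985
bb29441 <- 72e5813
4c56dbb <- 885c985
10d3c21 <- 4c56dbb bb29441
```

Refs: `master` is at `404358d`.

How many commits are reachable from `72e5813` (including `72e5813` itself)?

4

Walking parent pointers from 72e5813: reachable set = {72e5813, 885c985, c807bca, d86c6be}.
That is 4 commits.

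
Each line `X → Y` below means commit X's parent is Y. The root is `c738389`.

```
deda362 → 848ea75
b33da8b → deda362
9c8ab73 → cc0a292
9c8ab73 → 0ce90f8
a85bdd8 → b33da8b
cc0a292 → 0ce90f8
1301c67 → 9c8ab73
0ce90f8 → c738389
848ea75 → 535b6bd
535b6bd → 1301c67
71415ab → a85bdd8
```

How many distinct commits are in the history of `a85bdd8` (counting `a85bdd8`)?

Walking parent pointers from a85bdd8: reachable set = {0ce90f8, 1301c67, 535b6bd, 848ea75, 9c8ab73, a85bdd8, b33da8b, c738389, cc0a292, deda362}.
That is 10 commits.

10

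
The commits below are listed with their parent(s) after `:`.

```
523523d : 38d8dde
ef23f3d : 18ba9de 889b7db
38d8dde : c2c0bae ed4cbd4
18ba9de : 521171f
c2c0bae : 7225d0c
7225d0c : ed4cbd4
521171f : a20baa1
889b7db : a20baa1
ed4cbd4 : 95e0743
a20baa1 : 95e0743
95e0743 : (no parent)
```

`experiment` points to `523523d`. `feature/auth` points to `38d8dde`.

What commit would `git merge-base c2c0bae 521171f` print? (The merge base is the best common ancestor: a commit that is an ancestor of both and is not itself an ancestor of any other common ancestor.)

Ancestors of c2c0bae: {7225d0c, 95e0743, c2c0bae, ed4cbd4}.
Ancestors of 521171f: {521171f, 95e0743, a20baa1}.
Common ancestors: {95e0743}.
The only common ancestor is 95e0743, so it is the merge base.

95e0743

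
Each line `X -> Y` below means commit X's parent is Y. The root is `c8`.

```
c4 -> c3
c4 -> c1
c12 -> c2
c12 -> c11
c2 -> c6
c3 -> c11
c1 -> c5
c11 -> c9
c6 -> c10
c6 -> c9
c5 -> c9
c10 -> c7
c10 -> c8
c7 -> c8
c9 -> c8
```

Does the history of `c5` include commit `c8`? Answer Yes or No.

Ancestors of c5 (commits reachable by following parents): {c5, c8, c9}.
c8 is in that set, so it is an ancestor of c5.

Yes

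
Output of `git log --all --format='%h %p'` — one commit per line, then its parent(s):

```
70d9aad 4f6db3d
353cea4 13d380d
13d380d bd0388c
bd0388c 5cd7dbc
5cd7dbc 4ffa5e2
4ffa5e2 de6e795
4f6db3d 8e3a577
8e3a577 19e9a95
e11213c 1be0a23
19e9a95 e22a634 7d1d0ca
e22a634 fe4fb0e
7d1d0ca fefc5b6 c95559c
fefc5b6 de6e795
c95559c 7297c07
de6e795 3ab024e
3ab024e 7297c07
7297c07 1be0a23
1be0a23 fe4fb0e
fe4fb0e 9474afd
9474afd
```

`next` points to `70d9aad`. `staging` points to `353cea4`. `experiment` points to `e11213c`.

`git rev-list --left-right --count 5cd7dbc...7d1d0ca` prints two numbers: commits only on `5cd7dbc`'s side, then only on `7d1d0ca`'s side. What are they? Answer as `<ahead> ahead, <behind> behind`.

2 ahead, 3 behind

Reachable from 5cd7dbc: {1be0a23, 3ab024e, 4ffa5e2, 5cd7dbc, 7297c07, 9474afd, de6e795, fe4fb0e}.
Reachable from 7d1d0ca: {1be0a23, 3ab024e, 7297c07, 7d1d0ca, 9474afd, c95559c, de6e795, fe4fb0e, fefc5b6}.
Only in 5cd7dbc's history (ahead): {4ffa5e2, 5cd7dbc} — 2.
Only in 7d1d0ca's history (behind): {7d1d0ca, c95559c, fefc5b6} — 3.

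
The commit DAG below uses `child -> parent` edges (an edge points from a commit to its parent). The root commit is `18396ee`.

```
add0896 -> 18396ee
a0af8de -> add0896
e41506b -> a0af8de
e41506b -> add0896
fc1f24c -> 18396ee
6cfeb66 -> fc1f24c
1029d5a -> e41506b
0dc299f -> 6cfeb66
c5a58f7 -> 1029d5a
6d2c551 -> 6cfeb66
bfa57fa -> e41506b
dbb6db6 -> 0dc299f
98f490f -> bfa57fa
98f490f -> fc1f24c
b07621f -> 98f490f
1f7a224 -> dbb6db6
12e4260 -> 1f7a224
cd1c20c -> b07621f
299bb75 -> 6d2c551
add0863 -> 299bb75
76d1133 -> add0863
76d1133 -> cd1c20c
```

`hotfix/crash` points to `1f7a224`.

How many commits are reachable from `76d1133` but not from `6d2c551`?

10

Reachable from 76d1133: {18396ee, 299bb75, 6cfeb66, 6d2c551, 76d1133, 98f490f, a0af8de, add0863, add0896, b07621f, bfa57fa, cd1c20c, e41506b, fc1f24c}.
Reachable from 6d2c551: {18396ee, 6cfeb66, 6d2c551, fc1f24c}.
In 76d1133's history but not 6d2c551's: {299bb75, 76d1133, 98f490f, a0af8de, add0863, add0896, b07621f, bfa57fa, cd1c20c, e41506b} — 10 commits.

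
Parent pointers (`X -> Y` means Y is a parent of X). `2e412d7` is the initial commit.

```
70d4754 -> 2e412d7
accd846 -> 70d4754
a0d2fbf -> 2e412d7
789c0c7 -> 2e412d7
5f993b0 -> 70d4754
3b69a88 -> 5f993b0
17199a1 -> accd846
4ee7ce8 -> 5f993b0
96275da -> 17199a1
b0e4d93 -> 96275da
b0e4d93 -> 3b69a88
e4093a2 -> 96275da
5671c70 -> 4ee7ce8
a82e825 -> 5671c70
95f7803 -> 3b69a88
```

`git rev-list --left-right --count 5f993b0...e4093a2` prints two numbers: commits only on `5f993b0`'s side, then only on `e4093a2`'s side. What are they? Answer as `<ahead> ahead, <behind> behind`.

1 ahead, 4 behind

Reachable from 5f993b0: {2e412d7, 5f993b0, 70d4754}.
Reachable from e4093a2: {17199a1, 2e412d7, 70d4754, 96275da, accd846, e4093a2}.
Only in 5f993b0's history (ahead): {5f993b0} — 1.
Only in e4093a2's history (behind): {17199a1, 96275da, accd846, e4093a2} — 4.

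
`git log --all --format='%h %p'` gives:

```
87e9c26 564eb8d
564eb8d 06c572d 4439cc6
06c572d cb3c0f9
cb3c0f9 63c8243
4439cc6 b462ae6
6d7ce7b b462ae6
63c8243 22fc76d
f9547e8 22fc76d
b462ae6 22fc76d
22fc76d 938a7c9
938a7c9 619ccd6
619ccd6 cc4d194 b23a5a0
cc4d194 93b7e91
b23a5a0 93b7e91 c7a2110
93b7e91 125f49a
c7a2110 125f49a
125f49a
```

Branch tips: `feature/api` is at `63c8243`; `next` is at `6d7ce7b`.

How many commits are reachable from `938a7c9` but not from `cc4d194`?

4

Reachable from 938a7c9: {125f49a, 619ccd6, 938a7c9, 93b7e91, b23a5a0, c7a2110, cc4d194}.
Reachable from cc4d194: {125f49a, 93b7e91, cc4d194}.
In 938a7c9's history but not cc4d194's: {619ccd6, 938a7c9, b23a5a0, c7a2110} — 4 commits.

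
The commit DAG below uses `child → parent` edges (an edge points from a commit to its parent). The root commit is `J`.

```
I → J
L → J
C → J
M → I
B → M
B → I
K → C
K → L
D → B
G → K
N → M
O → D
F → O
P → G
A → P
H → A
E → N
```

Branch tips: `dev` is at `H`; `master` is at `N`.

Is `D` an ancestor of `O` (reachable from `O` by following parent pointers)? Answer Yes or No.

Ancestors of O (commits reachable by following parents): {B, D, I, J, M, O}.
D is in that set, so it is an ancestor of O.

Yes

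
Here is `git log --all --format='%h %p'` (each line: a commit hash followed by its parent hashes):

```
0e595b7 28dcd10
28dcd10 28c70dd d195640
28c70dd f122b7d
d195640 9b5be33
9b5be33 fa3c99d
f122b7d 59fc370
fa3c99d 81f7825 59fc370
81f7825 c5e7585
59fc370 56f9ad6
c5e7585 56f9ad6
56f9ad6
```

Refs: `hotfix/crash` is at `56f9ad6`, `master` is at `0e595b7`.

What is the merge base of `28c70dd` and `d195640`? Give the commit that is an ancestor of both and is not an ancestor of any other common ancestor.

59fc370

Ancestors of 28c70dd: {28c70dd, 56f9ad6, 59fc370, f122b7d}.
Ancestors of d195640: {56f9ad6, 59fc370, 81f7825, 9b5be33, c5e7585, d195640, fa3c99d}.
Common ancestors: {56f9ad6, 59fc370}.
Among these, 59fc370 is not an ancestor of any other common ancestor — it is the merge base.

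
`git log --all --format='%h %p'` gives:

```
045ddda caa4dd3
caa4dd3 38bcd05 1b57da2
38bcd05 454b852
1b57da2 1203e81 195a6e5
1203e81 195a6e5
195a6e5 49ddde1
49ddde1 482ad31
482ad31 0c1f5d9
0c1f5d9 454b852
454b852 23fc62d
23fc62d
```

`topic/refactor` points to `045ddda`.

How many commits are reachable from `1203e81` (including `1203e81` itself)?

Walking parent pointers from 1203e81: reachable set = {0c1f5d9, 1203e81, 195a6e5, 23fc62d, 454b852, 482ad31, 49ddde1}.
That is 7 commits.

7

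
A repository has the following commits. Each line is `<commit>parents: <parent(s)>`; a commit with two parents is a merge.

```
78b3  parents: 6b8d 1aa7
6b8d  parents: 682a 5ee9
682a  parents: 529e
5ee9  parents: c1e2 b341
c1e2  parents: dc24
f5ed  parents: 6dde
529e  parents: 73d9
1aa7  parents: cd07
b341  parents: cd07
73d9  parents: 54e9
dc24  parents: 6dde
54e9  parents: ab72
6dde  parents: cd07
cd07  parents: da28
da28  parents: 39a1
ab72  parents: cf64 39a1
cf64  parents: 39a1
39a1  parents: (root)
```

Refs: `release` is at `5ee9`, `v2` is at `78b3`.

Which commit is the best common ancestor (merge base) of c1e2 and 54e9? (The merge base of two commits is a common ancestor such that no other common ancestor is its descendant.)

Ancestors of c1e2: {39a1, 6dde, c1e2, cd07, da28, dc24}.
Ancestors of 54e9: {39a1, 54e9, ab72, cf64}.
Common ancestors: {39a1}.
The only common ancestor is 39a1, so it is the merge base.

39a1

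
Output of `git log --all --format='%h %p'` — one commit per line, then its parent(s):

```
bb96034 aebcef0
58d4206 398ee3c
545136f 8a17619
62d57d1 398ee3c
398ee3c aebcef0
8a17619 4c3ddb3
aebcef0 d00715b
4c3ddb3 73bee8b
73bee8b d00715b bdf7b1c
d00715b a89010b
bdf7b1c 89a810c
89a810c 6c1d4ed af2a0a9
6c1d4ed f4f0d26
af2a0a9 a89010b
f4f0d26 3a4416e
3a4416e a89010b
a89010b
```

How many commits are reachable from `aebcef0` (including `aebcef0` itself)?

Walking parent pointers from aebcef0: reachable set = {a89010b, aebcef0, d00715b}.
That is 3 commits.

3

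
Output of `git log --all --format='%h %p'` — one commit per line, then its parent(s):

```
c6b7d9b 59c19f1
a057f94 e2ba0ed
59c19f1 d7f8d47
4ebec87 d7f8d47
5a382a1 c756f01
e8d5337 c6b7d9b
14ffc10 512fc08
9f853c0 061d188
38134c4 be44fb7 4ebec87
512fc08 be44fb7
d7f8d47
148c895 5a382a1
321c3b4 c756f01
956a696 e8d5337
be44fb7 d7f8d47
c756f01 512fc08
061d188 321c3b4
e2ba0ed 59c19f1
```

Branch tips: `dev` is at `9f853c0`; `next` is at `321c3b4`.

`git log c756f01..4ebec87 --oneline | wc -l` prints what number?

1

Reachable from 4ebec87: {4ebec87, d7f8d47}.
Reachable from c756f01: {512fc08, be44fb7, c756f01, d7f8d47}.
In 4ebec87's history but not c756f01's: {4ebec87} — 1 commit.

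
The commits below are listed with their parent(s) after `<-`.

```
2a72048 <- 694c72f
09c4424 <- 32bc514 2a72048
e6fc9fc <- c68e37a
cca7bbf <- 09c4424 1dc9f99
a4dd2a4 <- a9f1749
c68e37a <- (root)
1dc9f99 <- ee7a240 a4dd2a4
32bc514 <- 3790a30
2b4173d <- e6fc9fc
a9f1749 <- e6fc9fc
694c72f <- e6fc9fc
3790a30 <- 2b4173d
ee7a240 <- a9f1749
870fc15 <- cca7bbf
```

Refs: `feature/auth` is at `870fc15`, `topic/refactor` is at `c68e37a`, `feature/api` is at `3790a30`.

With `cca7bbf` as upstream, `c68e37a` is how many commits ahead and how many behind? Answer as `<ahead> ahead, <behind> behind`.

0 ahead, 12 behind

Reachable from c68e37a: {c68e37a}.
Reachable from cca7bbf: {09c4424, 1dc9f99, 2a72048, 2b4173d, 32bc514, 3790a30, 694c72f, a4dd2a4, a9f1749, c68e37a, cca7bbf, e6fc9fc, ee7a240}.
Only in c68e37a's history (ahead): {} — 0.
Only in cca7bbf's history (behind): {09c4424, 1dc9f99, 2a72048, 2b4173d, 32bc514, 3790a30, 694c72f, a4dd2a4, a9f1749, cca7bbf, e6fc9fc, ee7a240} — 12.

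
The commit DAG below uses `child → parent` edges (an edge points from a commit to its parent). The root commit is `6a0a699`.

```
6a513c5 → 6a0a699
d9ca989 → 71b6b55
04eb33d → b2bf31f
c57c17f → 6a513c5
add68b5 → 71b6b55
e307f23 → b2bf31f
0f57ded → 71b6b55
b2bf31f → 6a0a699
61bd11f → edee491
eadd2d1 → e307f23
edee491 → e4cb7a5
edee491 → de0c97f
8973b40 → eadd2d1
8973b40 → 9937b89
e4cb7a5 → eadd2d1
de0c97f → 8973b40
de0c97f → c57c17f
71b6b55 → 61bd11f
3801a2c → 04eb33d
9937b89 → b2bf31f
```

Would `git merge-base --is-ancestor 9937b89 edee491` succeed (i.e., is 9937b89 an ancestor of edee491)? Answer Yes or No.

Yes

Ancestors of edee491 (commits reachable by following parents): {6a0a699, 6a513c5, 8973b40, 9937b89, b2bf31f, c57c17f, de0c97f, e307f23, e4cb7a5, eadd2d1, edee491}.
9937b89 is in that set, so it is an ancestor of edee491.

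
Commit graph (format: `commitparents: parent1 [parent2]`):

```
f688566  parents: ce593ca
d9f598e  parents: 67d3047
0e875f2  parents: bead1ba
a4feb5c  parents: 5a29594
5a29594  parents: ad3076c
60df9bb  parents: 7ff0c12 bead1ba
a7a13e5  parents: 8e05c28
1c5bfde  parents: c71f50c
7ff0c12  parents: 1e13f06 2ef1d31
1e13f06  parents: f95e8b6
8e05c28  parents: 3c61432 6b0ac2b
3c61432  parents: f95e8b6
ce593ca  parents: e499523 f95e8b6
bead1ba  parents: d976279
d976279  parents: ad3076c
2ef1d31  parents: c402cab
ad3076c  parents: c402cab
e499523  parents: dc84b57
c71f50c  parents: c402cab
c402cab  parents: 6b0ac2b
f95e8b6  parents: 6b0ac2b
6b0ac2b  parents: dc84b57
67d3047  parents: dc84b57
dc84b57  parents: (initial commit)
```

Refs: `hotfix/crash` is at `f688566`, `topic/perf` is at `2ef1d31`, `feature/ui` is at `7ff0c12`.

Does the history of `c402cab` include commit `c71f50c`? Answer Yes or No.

No

Ancestors of c402cab: {6b0ac2b, c402cab, dc84b57}.
c71f50c is not in that set, so it is not an ancestor of c402cab.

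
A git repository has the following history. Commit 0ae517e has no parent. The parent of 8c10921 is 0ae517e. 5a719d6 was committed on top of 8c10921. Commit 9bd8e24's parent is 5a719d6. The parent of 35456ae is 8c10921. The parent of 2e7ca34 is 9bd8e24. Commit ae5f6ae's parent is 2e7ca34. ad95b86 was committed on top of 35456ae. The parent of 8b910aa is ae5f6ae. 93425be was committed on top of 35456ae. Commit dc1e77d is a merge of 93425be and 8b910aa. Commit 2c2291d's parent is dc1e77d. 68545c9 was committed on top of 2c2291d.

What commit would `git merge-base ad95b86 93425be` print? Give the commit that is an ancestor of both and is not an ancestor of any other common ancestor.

Ancestors of ad95b86: {0ae517e, 35456ae, 8c10921, ad95b86}.
Ancestors of 93425be: {0ae517e, 35456ae, 8c10921, 93425be}.
Common ancestors: {0ae517e, 35456ae, 8c10921}.
Among these, 35456ae is not an ancestor of any other common ancestor — it is the merge base.

35456ae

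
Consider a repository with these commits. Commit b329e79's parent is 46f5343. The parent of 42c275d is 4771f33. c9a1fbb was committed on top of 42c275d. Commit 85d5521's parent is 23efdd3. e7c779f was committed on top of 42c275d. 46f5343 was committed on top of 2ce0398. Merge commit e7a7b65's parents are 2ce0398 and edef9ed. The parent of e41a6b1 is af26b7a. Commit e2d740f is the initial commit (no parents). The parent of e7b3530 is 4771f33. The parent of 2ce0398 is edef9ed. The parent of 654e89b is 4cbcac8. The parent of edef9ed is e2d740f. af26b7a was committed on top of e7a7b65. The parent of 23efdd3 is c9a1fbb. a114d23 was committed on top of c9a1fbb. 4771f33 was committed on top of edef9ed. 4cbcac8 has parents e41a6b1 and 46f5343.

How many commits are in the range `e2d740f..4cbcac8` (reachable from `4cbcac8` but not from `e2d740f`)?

7

Reachable from 4cbcac8: {2ce0398, 46f5343, 4cbcac8, af26b7a, e2d740f, e41a6b1, e7a7b65, edef9ed}.
Reachable from e2d740f: {e2d740f}.
In 4cbcac8's history but not e2d740f's: {2ce0398, 46f5343, 4cbcac8, af26b7a, e41a6b1, e7a7b65, edef9ed} — 7 commits.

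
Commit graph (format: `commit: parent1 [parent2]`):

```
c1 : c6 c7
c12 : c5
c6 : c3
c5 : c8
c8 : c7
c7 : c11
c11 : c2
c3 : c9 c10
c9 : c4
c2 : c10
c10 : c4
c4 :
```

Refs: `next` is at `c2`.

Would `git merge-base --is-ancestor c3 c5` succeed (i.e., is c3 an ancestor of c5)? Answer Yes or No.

Ancestors of c5: {c10, c11, c2, c4, c5, c7, c8}.
c3 is not in that set, so it is not an ancestor of c5.

No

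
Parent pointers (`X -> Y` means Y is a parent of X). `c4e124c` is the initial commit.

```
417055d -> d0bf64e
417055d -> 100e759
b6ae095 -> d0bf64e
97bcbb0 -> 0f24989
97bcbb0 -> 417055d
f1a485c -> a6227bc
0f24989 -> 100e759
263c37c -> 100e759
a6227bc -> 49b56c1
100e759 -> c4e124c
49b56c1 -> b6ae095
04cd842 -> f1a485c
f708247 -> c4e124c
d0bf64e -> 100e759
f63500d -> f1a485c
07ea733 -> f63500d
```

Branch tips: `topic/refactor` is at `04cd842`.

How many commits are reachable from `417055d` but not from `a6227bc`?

Reachable from 417055d: {100e759, 417055d, c4e124c, d0bf64e}.
Reachable from a6227bc: {100e759, 49b56c1, a6227bc, b6ae095, c4e124c, d0bf64e}.
In 417055d's history but not a6227bc's: {417055d} — 1 commit.

1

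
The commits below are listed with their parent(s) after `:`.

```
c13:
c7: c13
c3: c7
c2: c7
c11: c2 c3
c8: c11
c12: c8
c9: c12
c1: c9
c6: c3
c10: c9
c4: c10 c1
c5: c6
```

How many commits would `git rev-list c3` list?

3

Walking parent pointers from c3: reachable set = {c13, c3, c7}.
That is 3 commits.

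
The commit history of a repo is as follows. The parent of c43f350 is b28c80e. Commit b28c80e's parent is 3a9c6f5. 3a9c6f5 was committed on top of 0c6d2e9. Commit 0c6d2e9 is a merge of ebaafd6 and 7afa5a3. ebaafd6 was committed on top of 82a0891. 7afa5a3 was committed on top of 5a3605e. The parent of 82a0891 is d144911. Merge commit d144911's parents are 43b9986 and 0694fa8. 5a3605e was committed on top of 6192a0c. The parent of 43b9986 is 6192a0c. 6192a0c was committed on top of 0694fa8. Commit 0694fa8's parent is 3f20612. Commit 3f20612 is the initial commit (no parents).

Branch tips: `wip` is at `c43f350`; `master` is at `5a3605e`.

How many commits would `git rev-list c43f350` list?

13

Walking parent pointers from c43f350: reachable set = {0694fa8, 0c6d2e9, 3a9c6f5, 3f20612, 43b9986, 5a3605e, 6192a0c, 7afa5a3, 82a0891, b28c80e, c43f350, d144911, ebaafd6}.
That is 13 commits.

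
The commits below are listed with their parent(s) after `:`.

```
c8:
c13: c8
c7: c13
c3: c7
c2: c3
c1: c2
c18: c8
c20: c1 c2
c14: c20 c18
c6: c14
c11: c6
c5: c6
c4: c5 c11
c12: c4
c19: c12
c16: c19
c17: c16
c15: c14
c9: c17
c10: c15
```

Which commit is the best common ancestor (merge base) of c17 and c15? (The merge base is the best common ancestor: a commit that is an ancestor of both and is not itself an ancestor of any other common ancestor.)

c14

Ancestors of c17: {c1, c11, c12, c13, c14, c16, c17, c18, c19, c2, c20, c3, c4, c5, c6, c7, c8}.
Ancestors of c15: {c1, c13, c14, c15, c18, c2, c20, c3, c7, c8}.
Common ancestors: {c1, c13, c14, c18, c2, c20, c3, c7, c8}.
Among these, c14 is not an ancestor of any other common ancestor — it is the merge base.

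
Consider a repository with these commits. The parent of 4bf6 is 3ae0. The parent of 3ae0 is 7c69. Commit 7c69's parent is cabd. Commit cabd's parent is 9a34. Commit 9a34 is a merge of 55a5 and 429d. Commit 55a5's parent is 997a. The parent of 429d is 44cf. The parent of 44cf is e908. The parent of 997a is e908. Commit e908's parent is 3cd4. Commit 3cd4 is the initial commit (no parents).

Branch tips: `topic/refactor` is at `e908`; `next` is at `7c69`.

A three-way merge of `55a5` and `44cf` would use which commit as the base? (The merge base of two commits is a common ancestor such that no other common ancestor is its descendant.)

e908

Ancestors of 55a5: {3cd4, 55a5, 997a, e908}.
Ancestors of 44cf: {3cd4, 44cf, e908}.
Common ancestors: {3cd4, e908}.
Among these, e908 is not an ancestor of any other common ancestor — it is the merge base.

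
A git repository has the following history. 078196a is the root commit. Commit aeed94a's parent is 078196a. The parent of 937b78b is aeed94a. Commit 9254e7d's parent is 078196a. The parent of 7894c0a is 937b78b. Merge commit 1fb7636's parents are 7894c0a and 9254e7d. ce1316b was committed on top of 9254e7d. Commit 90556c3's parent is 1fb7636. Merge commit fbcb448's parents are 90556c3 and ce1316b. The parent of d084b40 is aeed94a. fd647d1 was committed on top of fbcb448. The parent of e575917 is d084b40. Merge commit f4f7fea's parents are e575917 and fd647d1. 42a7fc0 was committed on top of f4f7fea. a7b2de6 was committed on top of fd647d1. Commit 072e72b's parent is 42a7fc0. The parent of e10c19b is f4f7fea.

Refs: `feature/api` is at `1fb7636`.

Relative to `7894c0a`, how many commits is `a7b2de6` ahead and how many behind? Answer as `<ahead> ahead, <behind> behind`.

Reachable from a7b2de6: {078196a, 1fb7636, 7894c0a, 90556c3, 9254e7d, 937b78b, a7b2de6, aeed94a, ce1316b, fbcb448, fd647d1}.
Reachable from 7894c0a: {078196a, 7894c0a, 937b78b, aeed94a}.
Only in a7b2de6's history (ahead): {1fb7636, 90556c3, 9254e7d, a7b2de6, ce1316b, fbcb448, fd647d1} — 7.
Only in 7894c0a's history (behind): {} — 0.

7 ahead, 0 behind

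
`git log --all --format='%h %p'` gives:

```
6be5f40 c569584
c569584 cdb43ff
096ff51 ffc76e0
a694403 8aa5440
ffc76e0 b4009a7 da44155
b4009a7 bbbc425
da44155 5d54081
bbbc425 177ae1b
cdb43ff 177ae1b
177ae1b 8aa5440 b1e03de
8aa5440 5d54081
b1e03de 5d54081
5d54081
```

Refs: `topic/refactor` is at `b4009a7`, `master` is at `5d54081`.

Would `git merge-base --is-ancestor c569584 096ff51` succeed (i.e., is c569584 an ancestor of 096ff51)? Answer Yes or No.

No

Ancestors of 096ff51: {096ff51, 177ae1b, 5d54081, 8aa5440, b1e03de, b4009a7, bbbc425, da44155, ffc76e0}.
c569584 is not in that set, so it is not an ancestor of 096ff51.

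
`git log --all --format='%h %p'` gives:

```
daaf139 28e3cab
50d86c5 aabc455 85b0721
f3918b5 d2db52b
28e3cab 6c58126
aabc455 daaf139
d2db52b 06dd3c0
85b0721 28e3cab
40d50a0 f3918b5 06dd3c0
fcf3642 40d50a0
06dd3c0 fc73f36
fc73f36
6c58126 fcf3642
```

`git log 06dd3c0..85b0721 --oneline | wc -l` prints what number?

Reachable from 85b0721: {06dd3c0, 28e3cab, 40d50a0, 6c58126, 85b0721, d2db52b, f3918b5, fc73f36, fcf3642}.
Reachable from 06dd3c0: {06dd3c0, fc73f36}.
In 85b0721's history but not 06dd3c0's: {28e3cab, 40d50a0, 6c58126, 85b0721, d2db52b, f3918b5, fcf3642} — 7 commits.

7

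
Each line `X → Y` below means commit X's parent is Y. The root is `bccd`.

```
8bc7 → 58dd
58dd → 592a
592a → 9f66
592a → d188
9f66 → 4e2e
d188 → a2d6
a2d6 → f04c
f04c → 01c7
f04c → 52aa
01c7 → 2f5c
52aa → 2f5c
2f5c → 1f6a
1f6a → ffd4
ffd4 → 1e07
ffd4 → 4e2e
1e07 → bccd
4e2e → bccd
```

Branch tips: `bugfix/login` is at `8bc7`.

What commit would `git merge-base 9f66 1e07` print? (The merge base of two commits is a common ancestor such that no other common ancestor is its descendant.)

Ancestors of 9f66: {4e2e, 9f66, bccd}.
Ancestors of 1e07: {1e07, bccd}.
Common ancestors: {bccd}.
The only common ancestor is bccd, so it is the merge base.

bccd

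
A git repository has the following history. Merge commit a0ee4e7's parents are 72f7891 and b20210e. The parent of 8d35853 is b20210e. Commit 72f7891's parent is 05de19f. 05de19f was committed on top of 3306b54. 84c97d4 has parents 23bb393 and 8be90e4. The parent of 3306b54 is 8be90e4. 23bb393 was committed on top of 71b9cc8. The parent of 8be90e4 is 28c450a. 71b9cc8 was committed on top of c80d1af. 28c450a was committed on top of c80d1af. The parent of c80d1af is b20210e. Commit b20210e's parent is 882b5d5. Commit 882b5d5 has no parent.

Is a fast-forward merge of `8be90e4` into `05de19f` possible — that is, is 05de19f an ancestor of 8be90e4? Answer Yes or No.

No

A fast-forward from 05de19f to 8be90e4 is possible iff 05de19f is an ancestor of 8be90e4.
Ancestors of 8be90e4: {28c450a, 882b5d5, 8be90e4, b20210e, c80d1af}.
05de19f is not among them, so fast-forward is not possible.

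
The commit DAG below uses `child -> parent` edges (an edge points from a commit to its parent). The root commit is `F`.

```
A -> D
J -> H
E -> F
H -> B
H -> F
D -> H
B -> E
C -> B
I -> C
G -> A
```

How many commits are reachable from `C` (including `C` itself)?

Walking parent pointers from C: reachable set = {B, C, E, F}.
That is 4 commits.

4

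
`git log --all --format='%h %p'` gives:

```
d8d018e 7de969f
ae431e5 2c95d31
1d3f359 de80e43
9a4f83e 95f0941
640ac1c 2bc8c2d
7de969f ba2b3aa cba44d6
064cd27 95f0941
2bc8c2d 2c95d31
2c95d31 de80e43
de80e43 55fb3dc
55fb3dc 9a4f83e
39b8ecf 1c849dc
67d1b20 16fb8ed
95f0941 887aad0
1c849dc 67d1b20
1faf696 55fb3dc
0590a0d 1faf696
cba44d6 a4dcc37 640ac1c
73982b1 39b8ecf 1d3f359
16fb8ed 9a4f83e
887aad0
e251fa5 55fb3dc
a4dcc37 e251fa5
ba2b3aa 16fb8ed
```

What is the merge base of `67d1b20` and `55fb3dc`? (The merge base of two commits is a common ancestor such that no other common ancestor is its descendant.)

9a4f83e

Ancestors of 67d1b20: {16fb8ed, 67d1b20, 887aad0, 95f0941, 9a4f83e}.
Ancestors of 55fb3dc: {55fb3dc, 887aad0, 95f0941, 9a4f83e}.
Common ancestors: {887aad0, 95f0941, 9a4f83e}.
Among these, 9a4f83e is not an ancestor of any other common ancestor — it is the merge base.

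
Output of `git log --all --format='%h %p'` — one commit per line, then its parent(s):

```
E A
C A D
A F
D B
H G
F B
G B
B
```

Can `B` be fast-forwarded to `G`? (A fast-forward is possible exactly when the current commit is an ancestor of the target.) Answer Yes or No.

A fast-forward from B to G is possible iff B is an ancestor of G.
Ancestors of G: {B, G}.
B is among them, so fast-forward is possible.

Yes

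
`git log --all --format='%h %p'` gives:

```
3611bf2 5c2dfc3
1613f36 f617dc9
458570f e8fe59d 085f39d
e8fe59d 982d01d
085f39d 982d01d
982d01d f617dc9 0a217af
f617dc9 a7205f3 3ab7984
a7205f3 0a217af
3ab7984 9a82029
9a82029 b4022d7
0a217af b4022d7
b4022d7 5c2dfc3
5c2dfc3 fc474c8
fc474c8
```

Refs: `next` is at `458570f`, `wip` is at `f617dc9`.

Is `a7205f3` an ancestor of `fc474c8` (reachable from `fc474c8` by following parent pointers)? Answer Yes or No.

Ancestors of fc474c8: {fc474c8}.
a7205f3 is not in that set, so it is not an ancestor of fc474c8.

No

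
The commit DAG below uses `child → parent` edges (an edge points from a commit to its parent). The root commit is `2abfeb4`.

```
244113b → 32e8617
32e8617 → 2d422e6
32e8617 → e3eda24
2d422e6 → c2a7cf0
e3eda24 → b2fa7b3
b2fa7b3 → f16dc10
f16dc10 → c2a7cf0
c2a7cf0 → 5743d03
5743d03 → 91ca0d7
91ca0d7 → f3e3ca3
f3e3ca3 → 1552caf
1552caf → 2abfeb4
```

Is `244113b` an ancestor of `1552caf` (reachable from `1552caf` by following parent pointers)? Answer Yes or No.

Ancestors of 1552caf: {1552caf, 2abfeb4}.
244113b is not in that set, so it is not an ancestor of 1552caf.

No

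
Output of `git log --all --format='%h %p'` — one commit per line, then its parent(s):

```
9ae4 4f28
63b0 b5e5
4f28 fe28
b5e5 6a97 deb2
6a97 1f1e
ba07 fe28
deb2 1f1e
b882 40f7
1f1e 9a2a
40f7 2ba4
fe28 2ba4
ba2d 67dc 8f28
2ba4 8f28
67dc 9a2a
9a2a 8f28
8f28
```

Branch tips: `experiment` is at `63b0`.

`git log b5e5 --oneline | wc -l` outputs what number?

Walking parent pointers from b5e5: reachable set = {1f1e, 6a97, 8f28, 9a2a, b5e5, deb2}.
That is 6 commits.

6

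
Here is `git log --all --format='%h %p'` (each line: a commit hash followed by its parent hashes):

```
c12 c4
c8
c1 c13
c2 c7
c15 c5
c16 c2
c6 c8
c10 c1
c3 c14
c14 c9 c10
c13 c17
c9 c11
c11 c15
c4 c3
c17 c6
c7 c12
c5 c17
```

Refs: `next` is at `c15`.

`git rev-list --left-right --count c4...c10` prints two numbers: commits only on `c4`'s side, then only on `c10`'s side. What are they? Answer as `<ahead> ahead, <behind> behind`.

7 ahead, 0 behind

Reachable from c4: {c1, c10, c11, c13, c14, c15, c17, c3, c4, c5, c6, c8, c9}.
Reachable from c10: {c1, c10, c13, c17, c6, c8}.
Only in c4's history (ahead): {c11, c14, c15, c3, c4, c5, c9} — 7.
Only in c10's history (behind): {} — 0.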